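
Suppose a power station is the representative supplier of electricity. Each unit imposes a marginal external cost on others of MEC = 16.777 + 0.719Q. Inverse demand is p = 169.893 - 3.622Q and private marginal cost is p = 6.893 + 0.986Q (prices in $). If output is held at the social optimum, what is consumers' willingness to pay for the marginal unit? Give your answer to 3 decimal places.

Social marginal cost = private MC + MEC = 23.670 + 1.705Q.
Set SMC = demand: 23.670 + 1.705Q = 169.893 - 3.622Q → Q* = 27.4494.
Consumer price on the demand curve at Q*: 169.893 − 3.622×27.4494 = 70.4713.

P = $70.471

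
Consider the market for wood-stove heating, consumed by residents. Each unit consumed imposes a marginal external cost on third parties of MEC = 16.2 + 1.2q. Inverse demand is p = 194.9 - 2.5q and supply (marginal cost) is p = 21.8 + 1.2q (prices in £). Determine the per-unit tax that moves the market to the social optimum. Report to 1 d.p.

tax = £54.6 per unit

Social marginal benefit = demand − MEC = 178.7 - 3.7q.
Set SMB = MC: 178.7 - 3.7q = 21.8 + 1.2q → q* = 32.0204.
The Pigouvian tax equals MEC at q*: 16.2 + 1.2×32.0204 = 54.6245.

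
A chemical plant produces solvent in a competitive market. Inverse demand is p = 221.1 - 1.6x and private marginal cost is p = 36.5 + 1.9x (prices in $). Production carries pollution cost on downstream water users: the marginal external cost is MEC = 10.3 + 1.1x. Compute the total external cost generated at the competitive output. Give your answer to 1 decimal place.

Market equilibrium (private): 36.5 + 1.9x = 221.1 - 1.6x → x_m = 52.7429.
Total external cost = ∫₀^{x_m} (10.3 + 1.1x) dx = 10.3×52.7429 + ½×1.1×52.7429² = 2073.2493.

$2073.2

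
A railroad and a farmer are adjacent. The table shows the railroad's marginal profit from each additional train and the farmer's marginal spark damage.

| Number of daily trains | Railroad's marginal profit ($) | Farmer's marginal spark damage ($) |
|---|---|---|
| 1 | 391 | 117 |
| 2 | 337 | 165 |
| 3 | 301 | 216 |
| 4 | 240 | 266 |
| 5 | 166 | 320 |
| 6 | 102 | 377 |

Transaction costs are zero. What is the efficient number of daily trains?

Bargaining reaches the level where marginal profit last exceeds marginal spark damage.
That holds through level 3 (301 ≥ 216) but not at 4 (240 < 266).

3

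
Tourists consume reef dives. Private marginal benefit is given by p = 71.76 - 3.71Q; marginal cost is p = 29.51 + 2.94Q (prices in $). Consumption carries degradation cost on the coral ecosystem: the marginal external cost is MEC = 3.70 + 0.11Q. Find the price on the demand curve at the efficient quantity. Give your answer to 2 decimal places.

Social marginal benefit = demand − MEC = 68.06 - 3.82Q.
Set SMB = MC: 68.06 - 3.82Q = 29.51 + 2.94Q → Q* = 5.7027.
Consumer price on the demand curve at Q*: 71.76 − 3.71×5.7027 = 50.6030.

P = $50.60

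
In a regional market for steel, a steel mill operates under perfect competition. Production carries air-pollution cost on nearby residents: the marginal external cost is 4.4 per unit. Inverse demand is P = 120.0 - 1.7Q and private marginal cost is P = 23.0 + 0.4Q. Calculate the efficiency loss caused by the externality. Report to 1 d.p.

DWL = 4.6

Market equilibrium (private): 23.0 + 0.4Q = 120.0 - 1.7Q → Q_m = 46.1905.
Social marginal cost = private MC + MEC = 27.4 + 0.4Q.
Set SMC = demand: 27.4 + 0.4Q = 120.0 - 1.7Q → Q* = 44.0952.
The loss is the area between SMC and demand from Q* to Q_m; with linear curves that's a triangle of height MEC(Q_m).
DWL = ½ × 2.0953 × 4.4000 = 4.6097.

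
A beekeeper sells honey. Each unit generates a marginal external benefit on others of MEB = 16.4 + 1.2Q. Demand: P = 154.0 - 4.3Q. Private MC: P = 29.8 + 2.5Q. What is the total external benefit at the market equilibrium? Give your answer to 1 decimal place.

499.7

Market equilibrium (private): 29.8 + 2.5Q = 154.0 - 4.3Q → Q_m = 18.2647.
Total external benefit = ∫₀^{Q_m} (16.4 + 1.2Q) dQ = 16.4×18.2647 + ½×1.2×18.2647² = 499.7006.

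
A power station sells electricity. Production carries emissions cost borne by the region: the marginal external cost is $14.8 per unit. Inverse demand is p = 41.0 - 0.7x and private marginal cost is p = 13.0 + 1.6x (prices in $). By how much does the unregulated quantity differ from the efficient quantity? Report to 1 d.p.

6.4 units

Market equilibrium (private): 13.0 + 1.6x = 41.0 - 0.7x → x_m = 12.1739.
Social marginal cost = private MC + MEC = 27.8 + 1.6x.
Set SMC = demand: 27.8 + 1.6x = 41.0 - 0.7x → x* = 5.7391.
Gap = |12.1739 − 5.7391| = 6.4348.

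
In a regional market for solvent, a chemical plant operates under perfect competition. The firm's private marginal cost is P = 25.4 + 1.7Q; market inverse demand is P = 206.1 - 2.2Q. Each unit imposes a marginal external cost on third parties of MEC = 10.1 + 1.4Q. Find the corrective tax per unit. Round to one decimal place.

tax = 55.2 per unit

Social marginal cost = private MC + MEC = 35.5 + 3.1Q.
Set SMC = demand: 35.5 + 3.1Q = 206.1 - 2.2Q → Q* = 32.1887.
The Pigouvian tax equals MEC at Q*: 10.1 + 1.4×32.1887 = 55.1642.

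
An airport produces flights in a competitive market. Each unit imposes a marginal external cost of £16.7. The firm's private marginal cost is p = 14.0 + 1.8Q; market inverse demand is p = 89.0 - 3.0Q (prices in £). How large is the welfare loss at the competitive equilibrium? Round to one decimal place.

DWL = £29.1

Market equilibrium (private): 14.0 + 1.8Q = 89.0 - 3.0Q → Q_m = 15.6250.
Social marginal cost = private MC + MEC = 30.7 + 1.8Q.
Set SMC = demand: 30.7 + 1.8Q = 89.0 - 3.0Q → Q* = 12.1458.
Between Q* and Q_m the wedge SMC − demand runs linearly from 0 to MEC(Q_m), so the loss is a triangle.
DWL = ½ × 3.4792 × 16.7000 = 29.0513.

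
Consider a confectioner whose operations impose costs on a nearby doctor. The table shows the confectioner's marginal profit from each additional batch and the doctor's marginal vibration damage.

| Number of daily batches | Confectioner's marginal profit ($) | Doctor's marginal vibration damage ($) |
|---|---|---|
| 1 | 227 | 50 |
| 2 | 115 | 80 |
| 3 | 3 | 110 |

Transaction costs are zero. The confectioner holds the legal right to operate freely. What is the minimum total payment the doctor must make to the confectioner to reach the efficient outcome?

$3

Left alone the confectioner would choose level 3 (marginal profit stays positive).
Efficient level: k* = 2 (marginal profit ≥ marginal vibration damage through 2).
The doctor must at least cover the confectioner's forgone profit from cutting 3→2: 3 = 3.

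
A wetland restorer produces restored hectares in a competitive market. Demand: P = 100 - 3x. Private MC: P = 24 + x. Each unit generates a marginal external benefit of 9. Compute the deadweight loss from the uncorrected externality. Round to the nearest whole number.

DWL = 10

Market equilibrium (private): 24 + x = 100 - 3x → x_m = 19.0000.
Social marginal cost = private MC − MEB = 15 + x.
Set SMC = demand: 15 + x = 100 - 3x → x* = 21.2500.
The welfare-loss triangle has base |x_m − x*| and height MEB(x_m) (the vertical gap between SMC and demand is zero at x* and MEB at x_m).
DWL = ½ × 2.2500 × 9.0000 = 10.1250.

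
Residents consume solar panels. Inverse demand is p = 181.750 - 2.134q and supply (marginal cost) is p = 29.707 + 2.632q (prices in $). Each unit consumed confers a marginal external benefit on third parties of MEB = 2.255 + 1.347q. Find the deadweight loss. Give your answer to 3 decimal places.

Market equilibrium (private): 29.707 + 2.632q = 181.750 - 2.134q → q_m = 31.9016.
Social marginal benefit = demand + MEB = 184.005 - 0.787q.
Set SMB = MC: 184.005 - 0.787q = 29.707 + 2.632q → q* = 45.1296.
The loss is the area between SMB and MC from q* to q_m; with linear curves that's a triangle of height MEB(q_m).
DWL = ½ × 13.2280 × 45.2264 = 299.1274.

DWL = $299.127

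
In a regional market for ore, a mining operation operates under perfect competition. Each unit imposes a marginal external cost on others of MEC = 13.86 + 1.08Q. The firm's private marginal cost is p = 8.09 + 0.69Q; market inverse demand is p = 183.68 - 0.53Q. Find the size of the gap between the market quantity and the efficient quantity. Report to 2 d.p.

Market equilibrium (private): 8.09 + 0.69Q = 183.68 - 0.53Q → Q_m = 143.9262.
Social marginal cost = private MC + MEC = 21.95 + 1.77Q.
Set SMC = demand: 21.95 + 1.77Q = 183.68 - 0.53Q → Q* = 70.3174.
Gap = |143.9262 − 70.3174| = 73.6088.

73.61 units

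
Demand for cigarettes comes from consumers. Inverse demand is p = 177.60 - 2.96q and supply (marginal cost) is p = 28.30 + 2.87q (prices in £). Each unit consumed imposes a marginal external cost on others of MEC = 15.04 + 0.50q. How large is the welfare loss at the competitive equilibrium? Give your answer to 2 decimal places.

DWL = £61.24

Market equilibrium (private): 28.30 + 2.87q = 177.60 - 2.96q → q_m = 25.6089.
Social marginal benefit = demand − MEC = 162.56 - 3.46q.
Set SMB = MC: 162.56 - 3.46q = 28.30 + 2.87q → q* = 21.2101.
Height of the DWL triangle at q_m is MC(q_m) − SMB(q_m) = MEC(q_m) = 27.8445.
DWL = ½ × 4.3988 × 27.8445 = 61.2412.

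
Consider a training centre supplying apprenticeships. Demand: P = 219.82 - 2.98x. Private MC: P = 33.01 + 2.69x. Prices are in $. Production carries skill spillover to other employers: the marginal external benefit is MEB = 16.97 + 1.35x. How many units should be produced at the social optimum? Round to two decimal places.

x* = 47.17

Social marginal cost = private MC − MEB = 16.04 + 1.34x.
Set SMC = demand: 16.04 + 1.34x = 219.82 - 2.98x → x* = 47.1713.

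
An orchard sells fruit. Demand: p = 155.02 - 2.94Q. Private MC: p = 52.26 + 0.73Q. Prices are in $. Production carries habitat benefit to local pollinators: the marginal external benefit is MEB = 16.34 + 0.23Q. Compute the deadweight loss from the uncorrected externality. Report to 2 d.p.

DWL = $75.43

Market equilibrium (private): 52.26 + 0.73Q = 155.02 - 2.94Q → Q_m = 28.0000.
Social marginal cost = private MC − MEB = 35.92 + 0.50Q.
Set SMC = demand: 35.92 + 0.50Q = 155.02 - 2.94Q → Q* = 34.6221.
The welfare-loss triangle has base |Q_m − Q*| and height MEB(Q_m) (the vertical gap between SMC and demand is zero at Q* and MEB at Q_m).
DWL = ½ × 6.6221 × 22.7800 = 75.4257.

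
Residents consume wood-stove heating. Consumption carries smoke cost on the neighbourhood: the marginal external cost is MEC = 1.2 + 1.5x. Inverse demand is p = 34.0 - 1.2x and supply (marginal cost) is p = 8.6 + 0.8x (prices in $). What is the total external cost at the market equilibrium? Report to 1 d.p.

Market equilibrium (private): 8.6 + 0.8x = 34.0 - 1.2x → x_m = 12.7000.
Total external cost = ∫₀^{x_m} (1.2 + 1.5x) dx = 1.2×12.7000 + ½×1.5×12.7000² = 136.2075.

$136.2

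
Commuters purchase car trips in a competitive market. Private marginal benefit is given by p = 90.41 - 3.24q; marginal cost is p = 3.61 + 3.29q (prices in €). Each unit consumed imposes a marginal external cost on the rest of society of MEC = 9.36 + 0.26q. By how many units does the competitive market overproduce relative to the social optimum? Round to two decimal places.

Market equilibrium (private): 3.61 + 3.29q = 90.41 - 3.24q → q_m = 13.2925.
Social marginal benefit = demand − MEC = 81.05 - 3.50q.
Set SMB = MC: 81.05 - 3.50q = 3.61 + 3.29q → q* = 11.4050.
Gap = |13.2925 − 11.4050| = 1.8875.

1.89 units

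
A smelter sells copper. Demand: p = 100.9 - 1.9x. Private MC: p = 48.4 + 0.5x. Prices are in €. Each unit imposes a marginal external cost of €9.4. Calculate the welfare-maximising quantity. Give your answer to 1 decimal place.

Social marginal cost = private MC + MEC = 57.8 + 0.5x.
Set SMC = demand: 57.8 + 0.5x = 100.9 - 1.9x → x* = 17.9583.

x* = 18.0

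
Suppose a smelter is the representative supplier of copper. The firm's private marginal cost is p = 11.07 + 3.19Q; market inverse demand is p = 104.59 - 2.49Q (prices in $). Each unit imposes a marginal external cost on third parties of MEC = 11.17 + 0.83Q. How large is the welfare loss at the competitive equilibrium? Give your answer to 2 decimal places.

Market equilibrium (private): 11.07 + 3.19Q = 104.59 - 2.49Q → Q_m = 16.4648.
Social marginal cost = private MC + MEC = 22.24 + 4.02Q.
Set SMC = demand: 22.24 + 4.02Q = 104.59 - 2.49Q → Q* = 12.6498.
Height of the DWL triangle at Q_m is SMC(Q_m) − demand(Q_m) = MEC(Q_m) = 24.8358.
DWL = ½ × 3.8150 × 24.8358 = 47.3743.

DWL = $47.37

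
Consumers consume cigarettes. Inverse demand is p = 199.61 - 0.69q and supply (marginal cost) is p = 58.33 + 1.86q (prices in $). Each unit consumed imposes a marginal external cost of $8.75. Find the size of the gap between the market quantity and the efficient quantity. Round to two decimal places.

Market equilibrium (private): 58.33 + 1.86q = 199.61 - 0.69q → q_m = 55.4039.
Social marginal benefit = demand − MEC = 190.86 - 0.69q.
Set SMB = MC: 190.86 - 0.69q = 58.33 + 1.86q → q* = 51.9725.
Gap = |55.4039 − 51.9725| = 3.4314.

3.43 units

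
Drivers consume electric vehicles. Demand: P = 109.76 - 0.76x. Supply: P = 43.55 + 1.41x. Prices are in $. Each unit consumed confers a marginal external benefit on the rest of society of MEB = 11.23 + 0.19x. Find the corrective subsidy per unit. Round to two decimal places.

subsidy = $18.66 per unit

Social marginal benefit = demand + MEB = 120.99 - 0.57x.
Set SMB = MC: 120.99 - 0.57x = 43.55 + 1.41x → x* = 39.1111.
The Pigouvian subsidy equals MEB at x*: 11.23 + 0.19×39.1111 = 18.6611.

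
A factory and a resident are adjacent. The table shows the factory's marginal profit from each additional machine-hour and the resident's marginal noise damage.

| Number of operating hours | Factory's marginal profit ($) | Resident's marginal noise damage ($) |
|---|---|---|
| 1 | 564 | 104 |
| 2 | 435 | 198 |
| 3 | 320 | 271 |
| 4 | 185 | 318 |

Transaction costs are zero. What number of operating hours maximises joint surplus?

3

Bargaining reaches the level where marginal profit last exceeds marginal noise damage.
That holds through level 3 (320 ≥ 271) but not at 4 (185 < 318).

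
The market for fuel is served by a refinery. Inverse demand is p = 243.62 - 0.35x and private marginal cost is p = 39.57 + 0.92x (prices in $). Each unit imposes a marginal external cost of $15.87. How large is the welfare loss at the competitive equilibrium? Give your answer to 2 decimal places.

DWL = $99.16

Market equilibrium (private): 39.57 + 0.92x = 243.62 - 0.35x → x_m = 160.6693.
Social marginal cost = private MC + MEC = 55.44 + 0.92x.
Set SMC = demand: 55.44 + 0.92x = 243.62 - 0.35x → x* = 148.1732.
The loss is the area between SMC and demand from x* to x_m; with linear curves that's a triangle of height MEC(x_m).
DWL = ½ × 12.4961 × 15.8700 = 99.1566.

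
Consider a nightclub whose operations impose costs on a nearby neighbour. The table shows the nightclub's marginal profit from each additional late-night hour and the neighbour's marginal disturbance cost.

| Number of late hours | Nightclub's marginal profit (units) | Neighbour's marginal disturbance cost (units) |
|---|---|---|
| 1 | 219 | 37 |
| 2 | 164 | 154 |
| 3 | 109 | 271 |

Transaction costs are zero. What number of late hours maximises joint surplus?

2

Bargaining reaches the level where marginal profit last exceeds marginal disturbance cost.
That holds through level 2 (164 ≥ 154) but not at 3 (109 < 271).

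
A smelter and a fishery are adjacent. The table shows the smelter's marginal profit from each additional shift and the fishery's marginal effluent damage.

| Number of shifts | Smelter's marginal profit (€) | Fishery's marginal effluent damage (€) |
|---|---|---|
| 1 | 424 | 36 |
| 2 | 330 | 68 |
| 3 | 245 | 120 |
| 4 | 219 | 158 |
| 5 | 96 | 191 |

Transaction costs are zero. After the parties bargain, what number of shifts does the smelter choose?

4

Bargaining reaches the level where marginal profit last exceeds marginal effluent damage.
That holds through level 4 (219 ≥ 158) but not at 5 (96 < 191).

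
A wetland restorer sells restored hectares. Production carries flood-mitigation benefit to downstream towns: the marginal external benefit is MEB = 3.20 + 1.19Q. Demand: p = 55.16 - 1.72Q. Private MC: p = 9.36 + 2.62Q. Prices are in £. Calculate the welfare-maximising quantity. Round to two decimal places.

Q* = 15.56

Social marginal cost = private MC − MEB = 6.16 + 1.43Q.
Set SMC = demand: 6.16 + 1.43Q = 55.16 - 1.72Q → Q* = 15.5556.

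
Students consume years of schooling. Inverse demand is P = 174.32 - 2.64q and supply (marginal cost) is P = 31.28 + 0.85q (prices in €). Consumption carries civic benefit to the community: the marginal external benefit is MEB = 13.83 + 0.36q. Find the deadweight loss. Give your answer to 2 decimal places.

Market equilibrium (private): 31.28 + 0.85q = 174.32 - 2.64q → q_m = 40.9857.
Social marginal benefit = demand + MEB = 188.15 - 2.28q.
Set SMB = MC: 188.15 - 2.28q = 31.28 + 0.85q → q* = 50.1182.
The loss is the area between SMB and MC from q* to q_m; with linear curves that's a triangle of height MEB(q_m).
DWL = ½ × 9.1325 × 28.5848 = 130.5253.

DWL = €130.53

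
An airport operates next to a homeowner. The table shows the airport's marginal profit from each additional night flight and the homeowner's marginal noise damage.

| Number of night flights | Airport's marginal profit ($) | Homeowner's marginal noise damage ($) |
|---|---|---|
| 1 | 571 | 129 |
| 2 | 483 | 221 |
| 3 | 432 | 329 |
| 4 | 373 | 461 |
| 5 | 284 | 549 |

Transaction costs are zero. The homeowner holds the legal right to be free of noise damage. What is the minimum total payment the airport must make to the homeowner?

Efficient level: marginal profit ≥ marginal noise damage through level 3, so k* = 3.
With the homeowner holding the right, the airport must at least compensate total damage at k*: 129 + 221 + 329 = 679.

$679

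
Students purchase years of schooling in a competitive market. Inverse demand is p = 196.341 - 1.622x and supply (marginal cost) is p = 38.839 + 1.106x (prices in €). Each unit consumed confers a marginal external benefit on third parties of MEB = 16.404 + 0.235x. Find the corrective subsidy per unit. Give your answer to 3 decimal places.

subsidy = €32.797 per unit

Social marginal benefit = demand + MEB = 212.745 - 1.387x.
Set SMB = MC: 212.745 - 1.387x = 38.839 + 1.106x → x* = 69.7577.
The Pigouvian subsidy equals MEB at x*: 16.404 + 0.235×69.7577 = 32.7971.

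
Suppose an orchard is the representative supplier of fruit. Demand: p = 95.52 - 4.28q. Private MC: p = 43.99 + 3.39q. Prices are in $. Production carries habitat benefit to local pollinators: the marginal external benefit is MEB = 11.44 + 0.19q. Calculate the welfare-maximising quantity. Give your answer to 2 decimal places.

q* = 8.42

Social marginal cost = private MC − MEB = 32.55 + 3.20q.
Set SMC = demand: 32.55 + 3.20q = 95.52 - 4.28q → q* = 8.4184.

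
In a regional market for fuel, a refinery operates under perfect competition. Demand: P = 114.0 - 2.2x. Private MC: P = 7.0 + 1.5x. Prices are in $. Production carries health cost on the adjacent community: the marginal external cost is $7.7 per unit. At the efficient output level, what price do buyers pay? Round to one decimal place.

P = $55.0

Social marginal cost = private MC + MEC = 14.7 + 1.5x.
Set SMC = demand: 14.7 + 1.5x = 114.0 - 2.2x → x* = 26.8378.
Consumer price on the demand curve at x*: 114.0 − 2.2×26.8378 = 54.9568.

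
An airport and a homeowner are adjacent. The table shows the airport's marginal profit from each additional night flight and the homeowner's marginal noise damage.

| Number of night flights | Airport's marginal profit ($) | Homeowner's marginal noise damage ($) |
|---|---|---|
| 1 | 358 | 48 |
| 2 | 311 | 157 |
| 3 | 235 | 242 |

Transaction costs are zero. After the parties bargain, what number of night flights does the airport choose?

Bargaining reaches the level where marginal profit last exceeds marginal noise damage.
That holds through level 2 (311 ≥ 157) but not at 3 (235 < 242).

2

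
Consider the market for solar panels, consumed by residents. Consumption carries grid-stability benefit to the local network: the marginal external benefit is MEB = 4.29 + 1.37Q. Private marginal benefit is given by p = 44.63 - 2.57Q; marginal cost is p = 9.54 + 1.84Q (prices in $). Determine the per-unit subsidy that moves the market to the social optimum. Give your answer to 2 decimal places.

Social marginal benefit = demand + MEB = 48.92 - 1.20Q.
Set SMB = MC: 48.92 - 1.20Q = 9.54 + 1.84Q → Q* = 12.9539.
The Pigouvian subsidy equals MEB at Q*: 4.29 + 1.37×12.9539 = 22.0368.

subsidy = $22.04 per unit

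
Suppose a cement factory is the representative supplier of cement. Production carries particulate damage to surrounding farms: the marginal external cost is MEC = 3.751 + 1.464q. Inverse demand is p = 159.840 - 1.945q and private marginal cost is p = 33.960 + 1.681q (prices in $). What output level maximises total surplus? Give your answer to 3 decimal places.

Social marginal cost = private MC + MEC = 37.711 + 3.145q.
Set SMC = demand: 37.711 + 3.145q = 159.840 - 1.945q → q* = 23.9939.

q* = 23.994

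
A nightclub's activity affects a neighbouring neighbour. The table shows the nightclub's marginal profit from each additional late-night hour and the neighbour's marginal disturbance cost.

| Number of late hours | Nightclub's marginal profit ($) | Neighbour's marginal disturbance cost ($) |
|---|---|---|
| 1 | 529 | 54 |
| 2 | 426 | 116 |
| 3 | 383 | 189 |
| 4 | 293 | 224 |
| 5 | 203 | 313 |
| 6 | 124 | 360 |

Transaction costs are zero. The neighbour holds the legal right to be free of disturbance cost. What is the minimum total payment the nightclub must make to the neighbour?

Efficient level: marginal profit ≥ marginal disturbance cost through level 4, so k* = 4.
With the neighbour holding the right, the nightclub must at least compensate total damage at k*: 54 + 116 + 189 + 224 = 583.

$583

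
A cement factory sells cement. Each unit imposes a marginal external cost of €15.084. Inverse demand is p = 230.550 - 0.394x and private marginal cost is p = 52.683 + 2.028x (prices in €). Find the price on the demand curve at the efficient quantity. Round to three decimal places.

P = €204.069

Social marginal cost = private MC + MEC = 67.767 + 2.028x.
Set SMC = demand: 67.767 + 2.028x = 230.550 - 0.394x → x* = 67.2102.
Consumer price on the demand curve at x*: 230.550 − 0.394×67.2102 = 204.0692.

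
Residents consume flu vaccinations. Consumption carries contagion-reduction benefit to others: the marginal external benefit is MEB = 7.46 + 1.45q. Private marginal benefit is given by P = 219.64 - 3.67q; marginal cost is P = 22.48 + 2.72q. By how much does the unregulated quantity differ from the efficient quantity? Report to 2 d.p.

10.57 units

Market equilibrium (private): 22.48 + 2.72q = 219.64 - 3.67q → q_m = 30.8545.
Social marginal benefit = demand + MEB = 227.10 - 2.22q.
Set SMB = MC: 227.10 - 2.22q = 22.48 + 2.72q → q* = 41.4211.
Gap = |30.8545 − 41.4211| = 10.5666.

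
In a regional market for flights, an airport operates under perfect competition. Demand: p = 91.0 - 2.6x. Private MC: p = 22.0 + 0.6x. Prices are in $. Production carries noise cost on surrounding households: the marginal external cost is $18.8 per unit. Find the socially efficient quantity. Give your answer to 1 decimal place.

Social marginal cost = private MC + MEC = 40.8 + 0.6x.
Set SMC = demand: 40.8 + 0.6x = 91.0 - 2.6x → x* = 15.6875.

x* = 15.7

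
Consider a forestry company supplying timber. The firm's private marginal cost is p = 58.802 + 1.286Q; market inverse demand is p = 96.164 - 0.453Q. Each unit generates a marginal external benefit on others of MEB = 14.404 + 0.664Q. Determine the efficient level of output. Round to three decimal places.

Social marginal cost = private MC − MEB = 44.398 + 0.622Q.
Set SMC = demand: 44.398 + 0.622Q = 96.164 - 0.453Q → Q* = 48.1544.

Q* = 48.154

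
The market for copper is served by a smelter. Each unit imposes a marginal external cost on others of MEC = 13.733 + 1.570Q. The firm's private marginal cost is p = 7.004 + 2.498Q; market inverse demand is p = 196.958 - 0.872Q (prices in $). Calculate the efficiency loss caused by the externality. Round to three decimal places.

DWL = $1057.747

Market equilibrium (private): 7.004 + 2.498Q = 196.958 - 0.872Q → Q_m = 56.3662.
Social marginal cost = private MC + MEC = 20.737 + 4.068Q.
Set SMC = demand: 20.737 + 4.068Q = 196.958 - 0.872Q → Q* = 35.6723.
Height of the DWL triangle at Q_m is SMC(Q_m) − demand(Q_m) = MEC(Q_m) = 102.2279.
DWL = ½ × 20.6939 × 102.2279 = 1057.7470.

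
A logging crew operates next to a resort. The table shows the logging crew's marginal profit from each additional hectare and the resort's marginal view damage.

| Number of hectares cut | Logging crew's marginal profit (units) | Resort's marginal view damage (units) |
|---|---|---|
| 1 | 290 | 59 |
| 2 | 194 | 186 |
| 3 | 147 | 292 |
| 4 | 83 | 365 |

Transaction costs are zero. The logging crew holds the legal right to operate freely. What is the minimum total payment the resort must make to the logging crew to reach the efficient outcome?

230

Left alone the logging crew would choose level 4 (marginal profit stays positive).
Efficient level: k* = 2 (marginal profit ≥ marginal view damage through 2).
The resort must at least cover the logging crew's forgone profit from cutting 4→2: 147 + 83 = 230.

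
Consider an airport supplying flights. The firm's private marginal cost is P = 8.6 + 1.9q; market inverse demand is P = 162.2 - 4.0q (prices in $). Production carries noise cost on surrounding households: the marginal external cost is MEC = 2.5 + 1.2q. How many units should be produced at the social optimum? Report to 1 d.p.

Social marginal cost = private MC + MEC = 11.1 + 3.1q.
Set SMC = demand: 11.1 + 3.1q = 162.2 - 4.0q → q* = 21.2817.

q* = 21.3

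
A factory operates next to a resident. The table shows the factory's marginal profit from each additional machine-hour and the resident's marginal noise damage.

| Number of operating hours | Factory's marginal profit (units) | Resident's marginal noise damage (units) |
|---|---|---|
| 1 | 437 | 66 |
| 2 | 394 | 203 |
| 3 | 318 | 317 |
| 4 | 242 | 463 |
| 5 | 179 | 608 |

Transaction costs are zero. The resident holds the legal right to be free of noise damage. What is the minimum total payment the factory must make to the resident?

586

Efficient level: marginal profit ≥ marginal noise damage through level 3, so k* = 3.
With the resident holding the right, the factory must at least compensate total damage at k*: 66 + 203 + 317 = 586.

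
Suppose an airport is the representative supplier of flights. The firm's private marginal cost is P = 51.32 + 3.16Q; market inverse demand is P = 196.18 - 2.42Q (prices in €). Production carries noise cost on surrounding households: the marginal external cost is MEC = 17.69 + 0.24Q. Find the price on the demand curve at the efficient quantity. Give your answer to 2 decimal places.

Social marginal cost = private MC + MEC = 69.01 + 3.40Q.
Set SMC = demand: 69.01 + 3.40Q = 196.18 - 2.42Q → Q* = 21.8505.
Consumer price on the demand curve at Q*: 196.18 − 2.42×21.8505 = 143.3018.

P = €143.30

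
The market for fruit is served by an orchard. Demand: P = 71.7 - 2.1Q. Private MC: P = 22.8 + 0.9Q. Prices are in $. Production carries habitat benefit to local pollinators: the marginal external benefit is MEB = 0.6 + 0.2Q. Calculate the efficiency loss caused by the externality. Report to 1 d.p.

DWL = $2.7

Market equilibrium (private): 22.8 + 0.9Q = 71.7 - 2.1Q → Q_m = 16.3000.
Social marginal cost = private MC − MEB = 22.2 + 0.7Q.
Set SMC = demand: 22.2 + 0.7Q = 71.7 - 2.1Q → Q* = 17.6786.
The welfare-loss triangle has base |Q_m − Q*| and height MEB(Q_m) (the vertical gap between SMC and demand is zero at Q* and MEB at Q_m).
DWL = ½ × 1.3786 × 3.8600 = 2.6607.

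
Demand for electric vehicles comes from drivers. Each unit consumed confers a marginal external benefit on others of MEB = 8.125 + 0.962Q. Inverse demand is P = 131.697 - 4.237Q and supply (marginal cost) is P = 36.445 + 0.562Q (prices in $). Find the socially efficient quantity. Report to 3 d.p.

Q* = 26.942

Social marginal benefit = demand + MEB = 139.822 - 3.275Q.
Set SMB = MC: 139.822 - 3.275Q = 36.445 + 0.562Q → Q* = 26.9421.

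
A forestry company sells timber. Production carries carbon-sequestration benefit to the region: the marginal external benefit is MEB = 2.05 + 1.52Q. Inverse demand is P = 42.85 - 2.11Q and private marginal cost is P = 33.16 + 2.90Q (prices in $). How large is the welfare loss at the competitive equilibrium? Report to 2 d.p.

Market equilibrium (private): 33.16 + 2.90Q = 42.85 - 2.11Q → Q_m = 1.9341.
Social marginal cost = private MC − MEB = 31.11 + 1.38Q.
Set SMC = demand: 31.11 + 1.38Q = 42.85 - 2.11Q → Q* = 3.3639.
Between Q* and Q_m the wedge demand − SMC runs linearly from 0 to MEB(Q_m), so the loss is a triangle.
DWL = ½ × 1.4298 × 4.9899 = 3.5673.

DWL = $3.57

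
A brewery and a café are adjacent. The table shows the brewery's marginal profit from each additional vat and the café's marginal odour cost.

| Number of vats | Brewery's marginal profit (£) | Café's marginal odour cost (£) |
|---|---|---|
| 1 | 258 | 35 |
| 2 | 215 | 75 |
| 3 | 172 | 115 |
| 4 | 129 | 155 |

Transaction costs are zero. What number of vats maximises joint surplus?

3

Bargaining reaches the level where marginal profit last exceeds marginal odour cost.
That holds through level 3 (172 ≥ 115) but not at 4 (129 < 155).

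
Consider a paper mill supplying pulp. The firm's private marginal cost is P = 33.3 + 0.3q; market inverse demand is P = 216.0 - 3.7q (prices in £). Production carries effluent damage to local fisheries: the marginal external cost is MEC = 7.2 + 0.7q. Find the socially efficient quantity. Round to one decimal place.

q* = 37.3

Social marginal cost = private MC + MEC = 40.5 + q.
Set SMC = demand: 40.5 + q = 216.0 - 3.7q → q* = 37.3404.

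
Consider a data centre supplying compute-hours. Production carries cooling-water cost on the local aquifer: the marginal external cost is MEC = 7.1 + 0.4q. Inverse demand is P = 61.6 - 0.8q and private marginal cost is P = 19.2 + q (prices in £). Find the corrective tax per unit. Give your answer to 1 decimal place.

tax = £13.5 per unit

Social marginal cost = private MC + MEC = 26.3 + 1.4q.
Set SMC = demand: 26.3 + 1.4q = 61.6 - 0.8q → q* = 16.0455.
The Pigouvian tax equals MEC at q*: 7.1 + 0.4×16.0455 = 13.5182.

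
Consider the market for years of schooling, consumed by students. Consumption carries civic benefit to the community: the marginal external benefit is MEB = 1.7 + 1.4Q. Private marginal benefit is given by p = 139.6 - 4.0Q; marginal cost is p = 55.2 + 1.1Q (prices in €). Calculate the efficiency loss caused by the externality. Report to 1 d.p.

Market equilibrium (private): 55.2 + 1.1Q = 139.6 - 4.0Q → Q_m = 16.5490.
Social marginal benefit = demand + MEB = 141.3 - 2.6Q.
Set SMB = MC: 141.3 - 2.6Q = 55.2 + 1.1Q → Q* = 23.2703.
Height of the DWL triangle at Q_m is SMB(Q_m) − MC(Q_m) = MEB(Q_m) = 24.8686.
DWL = ½ × 6.7213 × 24.8686 = 83.5747.

DWL = €83.6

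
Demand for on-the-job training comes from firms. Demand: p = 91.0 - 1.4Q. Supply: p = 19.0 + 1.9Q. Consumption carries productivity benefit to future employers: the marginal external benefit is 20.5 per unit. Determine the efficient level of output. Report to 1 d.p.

Social marginal benefit = demand + MEB = 111.5 - 1.4Q.
Set SMB = MC: 111.5 - 1.4Q = 19.0 + 1.9Q → Q* = 28.0303.

Q* = 28.0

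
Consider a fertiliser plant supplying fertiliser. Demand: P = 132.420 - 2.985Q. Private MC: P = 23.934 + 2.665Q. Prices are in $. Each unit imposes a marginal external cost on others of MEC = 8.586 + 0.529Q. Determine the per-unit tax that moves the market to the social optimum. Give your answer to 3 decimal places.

Social marginal cost = private MC + MEC = 32.520 + 3.194Q.
Set SMC = demand: 32.520 + 3.194Q = 132.420 - 2.985Q → Q* = 16.1677.
The Pigouvian tax equals MEC at Q*: 8.586 + 0.529×16.1677 = 17.1387.

tax = $17.139 per unit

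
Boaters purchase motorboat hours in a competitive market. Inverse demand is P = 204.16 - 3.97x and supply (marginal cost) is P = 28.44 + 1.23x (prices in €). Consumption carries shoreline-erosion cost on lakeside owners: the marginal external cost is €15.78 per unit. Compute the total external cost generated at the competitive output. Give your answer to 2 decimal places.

€533.24

Market equilibrium (private): 28.44 + 1.23x = 204.16 - 3.97x → x_m = 33.7923.
Total external cost = MEC × x_m = 15.78 × 33.7923 = 533.2425.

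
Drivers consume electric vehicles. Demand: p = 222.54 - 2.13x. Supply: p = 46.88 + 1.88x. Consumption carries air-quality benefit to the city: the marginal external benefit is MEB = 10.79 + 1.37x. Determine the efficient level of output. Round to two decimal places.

x* = 70.63

Social marginal benefit = demand + MEB = 233.33 - 0.76x.
Set SMB = MC: 233.33 - 0.76x = 46.88 + 1.88x → x* = 70.6250.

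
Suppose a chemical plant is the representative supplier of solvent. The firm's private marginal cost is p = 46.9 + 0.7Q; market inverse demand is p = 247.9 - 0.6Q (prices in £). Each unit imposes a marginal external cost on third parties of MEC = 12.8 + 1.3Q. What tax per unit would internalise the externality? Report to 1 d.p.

tax = £106.9 per unit

Social marginal cost = private MC + MEC = 59.7 + 2.0Q.
Set SMC = demand: 59.7 + 2.0Q = 247.9 - 0.6Q → Q* = 72.3846.
The Pigouvian tax equals MEC at Q*: 12.8 + 1.3×72.3846 = 106.9000.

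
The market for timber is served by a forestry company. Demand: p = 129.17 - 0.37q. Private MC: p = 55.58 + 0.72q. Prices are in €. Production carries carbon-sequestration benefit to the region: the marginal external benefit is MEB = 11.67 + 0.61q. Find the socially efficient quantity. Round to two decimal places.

Social marginal cost = private MC − MEB = 43.91 + 0.11q.
Set SMC = demand: 43.91 + 0.11q = 129.17 - 0.37q → q* = 177.6250.

q* = 177.63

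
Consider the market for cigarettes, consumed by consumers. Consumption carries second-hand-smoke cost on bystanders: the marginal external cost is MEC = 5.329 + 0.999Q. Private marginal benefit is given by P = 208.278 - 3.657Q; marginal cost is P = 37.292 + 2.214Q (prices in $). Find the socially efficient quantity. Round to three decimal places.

Q* = 24.113

Social marginal benefit = demand − MEC = 202.949 - 4.656Q.
Set SMB = MC: 202.949 - 4.656Q = 37.292 + 2.214Q → Q* = 24.1131.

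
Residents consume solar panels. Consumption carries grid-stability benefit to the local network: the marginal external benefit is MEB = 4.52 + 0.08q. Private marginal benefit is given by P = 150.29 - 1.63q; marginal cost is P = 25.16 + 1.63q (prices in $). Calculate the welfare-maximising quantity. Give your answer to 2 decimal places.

Social marginal benefit = demand + MEB = 154.81 - 1.55q.
Set SMB = MC: 154.81 - 1.55q = 25.16 + 1.63q → q* = 40.7704.

q* = 40.77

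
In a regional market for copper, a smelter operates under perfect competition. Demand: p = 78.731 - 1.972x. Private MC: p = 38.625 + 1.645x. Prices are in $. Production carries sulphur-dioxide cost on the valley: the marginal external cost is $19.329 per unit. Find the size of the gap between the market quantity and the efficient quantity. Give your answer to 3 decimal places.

Market equilibrium (private): 38.625 + 1.645x = 78.731 - 1.972x → x_m = 11.0882.
Social marginal cost = private MC + MEC = 57.954 + 1.645x.
Set SMC = demand: 57.954 + 1.645x = 78.731 - 1.972x → x* = 5.7443.
Gap = |11.0882 − 5.7443| = 5.3439.

5.344 units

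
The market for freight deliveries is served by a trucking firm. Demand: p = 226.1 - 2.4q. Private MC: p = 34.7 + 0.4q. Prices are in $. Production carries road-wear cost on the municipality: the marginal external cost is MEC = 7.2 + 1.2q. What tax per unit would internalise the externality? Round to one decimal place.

Social marginal cost = private MC + MEC = 41.9 + 1.6q.
Set SMC = demand: 41.9 + 1.6q = 226.1 - 2.4q → q* = 46.0500.
The Pigouvian tax equals MEC at q*: 7.2 + 1.2×46.0500 = 62.4600.

tax = $62.5 per unit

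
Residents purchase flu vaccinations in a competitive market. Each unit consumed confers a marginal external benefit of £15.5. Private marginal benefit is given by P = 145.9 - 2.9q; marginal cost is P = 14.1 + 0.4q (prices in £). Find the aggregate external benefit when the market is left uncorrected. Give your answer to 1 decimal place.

£619.1

Market equilibrium (private): 14.1 + 0.4q = 145.9 - 2.9q → q_m = 39.9394.
Total external benefit = MEB × q_m = 15.5 × 39.9394 = 619.0607.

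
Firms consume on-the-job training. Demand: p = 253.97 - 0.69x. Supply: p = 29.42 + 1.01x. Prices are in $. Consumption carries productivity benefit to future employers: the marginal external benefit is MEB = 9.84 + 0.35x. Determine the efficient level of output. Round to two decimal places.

x* = 173.62

Social marginal benefit = demand + MEB = 263.81 - 0.34x.
Set SMB = MC: 263.81 - 0.34x = 29.42 + 1.01x → x* = 173.6222.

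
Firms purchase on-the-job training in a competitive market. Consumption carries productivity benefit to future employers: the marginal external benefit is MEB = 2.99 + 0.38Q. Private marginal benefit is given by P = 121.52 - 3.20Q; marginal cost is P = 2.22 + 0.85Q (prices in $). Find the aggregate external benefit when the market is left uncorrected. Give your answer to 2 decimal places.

Market equilibrium (private): 2.22 + 0.85Q = 121.52 - 3.20Q → Q_m = 29.4568.
Total external benefit = ∫₀^{Q_m} (2.99 + 0.38Q) dQ = 2.99×29.4568 + ½×0.38×29.4568² = 252.9394.

$252.94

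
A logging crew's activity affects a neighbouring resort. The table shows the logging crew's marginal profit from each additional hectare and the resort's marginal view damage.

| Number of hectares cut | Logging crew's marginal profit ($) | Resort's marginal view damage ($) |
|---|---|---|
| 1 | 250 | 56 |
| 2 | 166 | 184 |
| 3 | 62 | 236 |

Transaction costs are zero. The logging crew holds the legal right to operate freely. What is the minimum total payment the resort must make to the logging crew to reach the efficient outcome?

Left alone the logging crew would choose level 3 (marginal profit stays positive).
Efficient level: k* = 1 (marginal profit ≥ marginal view damage through 1).
The resort must at least cover the logging crew's forgone profit from cutting 3→1: 166 + 62 = 228.

$228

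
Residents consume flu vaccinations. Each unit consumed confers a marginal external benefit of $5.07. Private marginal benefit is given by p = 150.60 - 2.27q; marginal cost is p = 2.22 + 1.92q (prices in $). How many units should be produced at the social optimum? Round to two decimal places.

Social marginal benefit = demand + MEB = 155.67 - 2.27q.
Set SMB = MC: 155.67 - 2.27q = 2.22 + 1.92q → q* = 36.6229.

q* = 36.62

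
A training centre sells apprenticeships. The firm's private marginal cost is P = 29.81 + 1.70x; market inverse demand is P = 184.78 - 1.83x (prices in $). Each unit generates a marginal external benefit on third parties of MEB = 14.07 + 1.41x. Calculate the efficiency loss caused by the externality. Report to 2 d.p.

Market equilibrium (private): 29.81 + 1.70x = 184.78 - 1.83x → x_m = 43.9008.
Social marginal cost = private MC − MEB = 15.74 + 0.29x.
Set SMC = demand: 15.74 + 0.29x = 184.78 - 1.83x → x* = 79.7358.
The loss is the area between SMC and demand from x* to x_m; with linear curves that's a triangle of height MEB(x_m).
DWL = ½ × 35.8350 × 75.9702 = 1361.1961.

DWL = $1361.20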